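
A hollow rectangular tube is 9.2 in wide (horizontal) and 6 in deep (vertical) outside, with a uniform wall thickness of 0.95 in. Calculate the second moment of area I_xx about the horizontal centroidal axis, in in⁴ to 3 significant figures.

I_xx ≈ 124 in⁴

Treat the section as a set of non-overlapping primitives; coordinates are from the bounding-box lower-left.
Outer rectangle: 9.2 × 6, A = 55.2 in², y = 3 in, Ī = 165.6 in⁴.
Inner void (subtracted): 7.3 × 4.1, A = 29.93 in², y = 3 in, Ī = 41.927 in⁴.
By symmetry the centroid is at mid-height, ȳ = 3 in.
All pieces are centred on the horizontal centroidal axis, so I = ΣĪ (holes subtracted) = 123.67 in⁴.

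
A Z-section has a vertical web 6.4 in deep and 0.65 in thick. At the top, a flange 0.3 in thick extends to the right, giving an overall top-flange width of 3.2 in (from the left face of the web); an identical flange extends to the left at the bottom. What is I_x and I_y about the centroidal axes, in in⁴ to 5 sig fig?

Treat the section as a set of non-overlapping primitives; coordinates are from the bounding-box lower-left.
Web: 0.65 × 6.4, A = 4.16 in², y = 3.2 in, Ī = 14.19947 in⁴.
Top flange (beyond web): 2.55 × 0.3, A = 0.765 in², y = 6.25 in, Ī = 0.0057375 in⁴.
Bottom flange (beyond web): 2.55 × 0.3, A = 0.765 in², y = 0.15 in, Ī = 0.0057375 in⁴.
Centroid: ȳ = ΣA·y / ΣA = 3.2 in.
Transfer each piece to the centroidal x-axis using Ī + A·d² with d = y − 3.2:
  web: d = 0 in → contributes +14.19947 in⁴
  top flange (beyond web): d = 3.05 in → contributes +7.12215 in⁴
  bottom flange (beyond web): d = -3.05 in → contributes +7.12215 in⁴
Total I = 28.44377 in⁴.
For the y-axis: x̄ = 2.875 in.
Repeating about the centroidal y-axis gives I_y = 4.892335 in⁴.

I_x ≈ 28.444 in⁴, I_y ≈ 4.8923 in⁴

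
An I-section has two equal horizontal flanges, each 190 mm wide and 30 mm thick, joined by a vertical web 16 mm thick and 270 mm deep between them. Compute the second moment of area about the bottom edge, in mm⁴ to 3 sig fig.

Split into non-overlapping primitives; take the origin at the lower-left of the bounding box.
Bottom flange: 190 × 30, A = 5 700 mm², y = 15 mm, Ī = 427 500 mm⁴.
Web: 16 × 270, A = 4 320 mm², y = 165 mm, Ī = 26 244 000 mm⁴.
Top flange: 190 × 30, A = 5 700 mm², y = 315 mm, Ī = 427 500 mm⁴.
Transfer each piece to the bottom edge using Ī + A·d² with d = y − 0:
  bottom flange: d = 15 mm → contributes +1 710 000 mm⁴
  web: d = 165 mm → contributes +143 856 000 mm⁴
  top flange: d = 315 mm → contributes +566 010 000 mm⁴
Total I = 711 576 000 mm⁴.

I_base ≈ 7.12 × 10⁸ mm⁴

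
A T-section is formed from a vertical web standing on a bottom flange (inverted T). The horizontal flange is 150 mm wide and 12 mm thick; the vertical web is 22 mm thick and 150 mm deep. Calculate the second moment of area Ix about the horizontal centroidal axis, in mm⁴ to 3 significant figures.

Treat the section as a set of non-overlapping primitives; coordinates are from the bounding-box lower-left.
Flange: 150 × 12, A = 1 800 mm², y = 6 mm, Ī = 21 600 mm⁴.
Web: 22 × 150, A = 3 300 mm², y = 87 mm, Ī = 6 187 500 mm⁴.
Centroid: ȳ = ΣA·y / ΣA = 58.412 mm.
Transfer each piece to the horizontal centroidal axis using Ī + A·d² with d = y − 58.412:
  flange: d = -52.412 mm → contributes +4 966 188 mm⁴
  web: d = 28.588 mm → contributes +8 884 548 mm⁴
Total I = 13 850 735 mm⁴.

Ix ≈ 1.39 × 10⁷ mm⁴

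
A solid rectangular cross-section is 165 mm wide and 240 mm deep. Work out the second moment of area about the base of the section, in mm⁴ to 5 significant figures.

The section: 165 × 240, A = 39 600 mm², y = 120 mm, Ī = 190 080 000 mm⁴.
Transfer it to a horizontal axis along the bottom face using Ī + A·d² with d = y − 0:
  the section: d = 120 mm → contributes +760 320 000 mm⁴
Total I = 760 320 000 mm⁴.

I_base ≈ 7.6032 × 10⁸ mm⁴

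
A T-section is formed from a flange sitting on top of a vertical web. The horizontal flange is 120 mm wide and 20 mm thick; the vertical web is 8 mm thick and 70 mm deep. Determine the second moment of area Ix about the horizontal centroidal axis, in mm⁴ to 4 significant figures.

Break the section into simple shapes (no overlaps), measuring from the bottom-left corner of the bounding box.
Flange: 120 × 20, A = 2 400 mm², y = 80 mm, Ī = 80 000 mm⁴.
Web: 8 × 70, A = 560 mm², y = 35 mm, Ī = 228 667 mm⁴.
Centroid: ȳ = ΣA·y / ΣA = 71.4865 mm.
Transfer each piece to the horizontal centroidal axis using Ī + A·d² with d = y − 71.4865:
  flange: d = 8.51351 mm → contributes +253 952 mm⁴
  web: d = -36.4865 mm → contributes +974 174 mm⁴
Total I = 1 228 126 mm⁴.

Ix ≈ 1.228 × 10⁶ mm⁴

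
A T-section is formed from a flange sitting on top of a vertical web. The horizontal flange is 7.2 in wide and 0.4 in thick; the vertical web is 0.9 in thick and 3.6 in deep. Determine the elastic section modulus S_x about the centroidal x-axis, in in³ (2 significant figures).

S_x ≈ 3.5 in³

Treat the section as a set of non-overlapping primitives; coordinates are from the bounding-box lower-left.
Flange: 7.2 × 0.4, A = 2.88 in², y = 3.8 in, Ī = 0.0384 in⁴.
Web: 0.9 × 3.6, A = 3.24 in², y = 1.8 in, Ī = 3.499 in⁴.
Centroid: ȳ = ΣA·y / ΣA = 2.741 in.
Transfer each piece to the centroidal x-axis using Ī + A·d² with d = y − 2.741:
  flange: d = 1.059 in → contributes +3.267 in⁴
  web: d = -0.9412 in → contributes +6.369 in⁴
Total I = 9.636 in⁴.
Extreme fibre distance c = 2.741 in; S = I/c = 3.515 in³.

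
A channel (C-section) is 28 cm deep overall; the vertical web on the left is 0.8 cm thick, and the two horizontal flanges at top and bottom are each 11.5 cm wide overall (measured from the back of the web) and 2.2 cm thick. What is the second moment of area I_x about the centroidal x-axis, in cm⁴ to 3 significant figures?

Decompose the section into non-overlapping parts with the origin at the bottom-left of its bounding rectangle.
Web: 0.8 × 28, A = 22.4 cm², y = 14 cm, Ī = 1463.5 cm⁴.
Top flange (beyond web): 10.7 × 2.2, A = 23.54 cm², y = 26.9 cm, Ī = 9.4945 cm⁴.
Bottom flange (beyond web): 10.7 × 2.2, A = 23.54 cm², y = 1.1 cm, Ī = 9.4945 cm⁴.
By symmetry the centroid is at mid-height, ȳ = 14 cm.
Transfer each piece to the centroidal x-axis using Ī + A·d² with d = y − 14:
  web: d = 0 cm → contributes +1463.5 cm⁴
  top flange (beyond web): d = 12.9 cm → contributes +3926.8 cm⁴
  bottom flange (beyond web): d = -12.9 cm → contributes +3926.8 cm⁴
Total I = 9 317 cm⁴.

I_x ≈ 9320 cm⁴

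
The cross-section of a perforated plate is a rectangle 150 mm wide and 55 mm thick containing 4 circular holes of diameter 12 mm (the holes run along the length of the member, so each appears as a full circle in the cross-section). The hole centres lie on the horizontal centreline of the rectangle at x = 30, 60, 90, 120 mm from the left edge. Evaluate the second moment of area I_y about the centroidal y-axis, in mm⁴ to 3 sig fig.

Decompose the section into non-overlapping parts with the origin at the bottom-left of its bounding rectangle.
Plate: 150 × 55, A = 8 250 mm², x = 75 mm, Ī = 15 468 750 mm⁴.
Hole 1 (subtracted): ⌀12, A = 113.1 mm², x = 30 mm, Ī = 1017.9 mm⁴.
Hole 2 (subtracted): ⌀12, A = 113.1 mm², x = 60 mm, Ī = 1017.9 mm⁴.
Hole 3 (subtracted): ⌀12, A = 113.1 mm², x = 90 mm, Ī = 1017.9 mm⁴.
Hole 4 (subtracted): ⌀12, A = 113.1 mm², x = 120 mm, Ī = 1017.9 mm⁴.
By symmetry the centroid is at mid-width, x̄ = 75 mm.
Transfer each piece to the centroidal y-axis using Ī + A·d² with d = x − 75:
  plate: d = 0 mm → contributes +15 468 750 mm⁴
  hole 1: d = -45 mm → contributes −230 040 mm⁴
  hole 2: d = -15 mm → contributes −26 465 mm⁴
  hole 3: d = 15 mm → contributes −26 465 mm⁴
  hole 4: d = 45 mm → contributes −230 040 mm⁴
Total I = 14 955 740 mm⁴.

I_y ≈ 1.50 × 10⁷ mm⁴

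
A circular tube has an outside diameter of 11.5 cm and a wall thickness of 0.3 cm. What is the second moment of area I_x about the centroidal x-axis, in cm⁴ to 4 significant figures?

Split into non-overlapping primitives; take the origin at the lower-left of the bounding box.
Outer circle: ⌀11.5, A = 103.869 cm², y = 5.75 cm, Ī = 858.541 cm⁴.
Bore (subtracted): ⌀10.9, A = 93.3132 cm², y = 5.75 cm, Ī = 692.909 cm⁴.
By symmetry the centroid is at mid-height, ȳ = 5.75 cm.
All pieces are centred on the centroidal x-axis, so I = ΣĪ (holes subtracted) = 165.633 cm⁴.

I_x ≈ 165.6 cm⁴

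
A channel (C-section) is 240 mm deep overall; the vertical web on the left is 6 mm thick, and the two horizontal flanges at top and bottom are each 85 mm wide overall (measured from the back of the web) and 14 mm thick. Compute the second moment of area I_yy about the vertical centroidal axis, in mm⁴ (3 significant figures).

I_yy ≈ 2.73 × 10⁶ mm⁴

Treat the section as a set of non-overlapping primitives; coordinates are from the bounding-box lower-left.
Web: 6 × 240, A = 1 440 mm², x = 3 mm, Ī = 4 320 mm⁴.
Top flange (beyond web): 79 × 14, A = 1 106 mm², x = 45.5 mm, Ī = 575 212 mm⁴.
Bottom flange (beyond web): 79 × 14, A = 1 106 mm², x = 45.5 mm, Ī = 575 212 mm⁴.
Centroid: x̄ = ΣA·x / ΣA = 28.742 mm.
Transfer each piece to the vertical centroidal axis using Ī + A·d² with d = x − 28.742:
  web: d = -25.742 mm → contributes +958 541 mm⁴
  top flange (beyond web): d = 16.758 mm → contributes +885 809 mm⁴
  bottom flange (beyond web): d = 16.758 mm → contributes +885 809 mm⁴
Total I = 2 730 158 mm⁴.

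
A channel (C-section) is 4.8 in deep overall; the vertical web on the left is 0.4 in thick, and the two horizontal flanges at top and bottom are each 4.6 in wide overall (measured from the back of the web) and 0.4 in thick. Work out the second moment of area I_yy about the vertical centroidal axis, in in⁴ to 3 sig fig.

Split into non-overlapping primitives; take the origin at the lower-left of the bounding box.
Web: 0.4 × 4.8, A = 1.92 in², x = 0.2 in, Ī = 0.0256 in⁴.
Top flange (beyond web): 4.2 × 0.4, A = 1.68 in², x = 2.5 in, Ī = 2.4696 in⁴.
Bottom flange (beyond web): 4.2 × 0.4, A = 1.68 in², x = 2.5 in, Ī = 2.4696 in⁴.
Centroid: x̄ = ΣA·x / ΣA = 1.6636 in.
Transfer each piece to the vertical centroidal axis using Ī + A·d² with d = x − 1.6636:
  web: d = -1.4636 in → contributes +4.1387 in⁴
  top flange (beyond web): d = 0.83636 in → contributes +3.6448 in⁴
  bottom flange (beyond web): d = 0.83636 in → contributes +3.6448 in⁴
Total I = 11.428 in⁴.

I_yy ≈ 11.4 in⁴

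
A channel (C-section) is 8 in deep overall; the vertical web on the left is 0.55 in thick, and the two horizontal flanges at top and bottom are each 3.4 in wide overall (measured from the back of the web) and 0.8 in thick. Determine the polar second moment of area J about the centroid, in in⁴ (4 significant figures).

J ≈ 92.48 in⁴

Split into non-overlapping primitives; take the origin at the lower-left of the bounding box.
Web: 0.55 × 8, A = 4.4 in², y = 4 in, Ī = 23.4667 in⁴.
Top flange (beyond web): 2.85 × 0.8, A = 2.28 in², y = 7.6 in, Ī = 0.1216 in⁴.
Bottom flange (beyond web): 2.85 × 0.8, A = 2.28 in², y = 0.4 in, Ī = 0.1216 in⁴.
By symmetry the centroid is at mid-height, ȳ = 4 in.
Transfer each piece to the centroidal x-axis using Ī + A·d² with d = y − 4:
  web: d = 0 in → contributes +23.4667 in⁴
  top flange (beyond web): d = 3.6 in → contributes +29.6704 in⁴
  bottom flange (beyond web): d = -3.6 in → contributes +29.6704 in⁴
Total I = 82.8075 in⁴.
For the y-axis: x̄ = 1.14018 in.
Repeating about the centroidal y-axis gives I_y = 9.669 in⁴.
Polar second moment: J = I_x + I_y = 92.4765 in⁴.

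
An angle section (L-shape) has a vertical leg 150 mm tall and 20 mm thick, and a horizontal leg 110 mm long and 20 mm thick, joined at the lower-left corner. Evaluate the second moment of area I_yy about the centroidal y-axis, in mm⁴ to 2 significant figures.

I_yy ≈ 4.7 × 10⁶ mm⁴

Decompose the section into non-overlapping parts with the origin at the bottom-left of its bounding rectangle.
Vertical leg: 20 × 150, A = 3 000 mm², x = 10 mm, Ī = 100 000 mm⁴.
Horizontal leg (remainder): 90 × 20, A = 1 800 mm², x = 65 mm, Ī = 1 215 000 mm⁴.
Centroid: x̄ = ΣA·x / ΣA = 30.63 mm.
Transfer each piece to the centroidal y-axis using Ī + A·d² with d = x − 30.63:
  vertical leg: d = -20.63 mm → contributes +1 376 172 mm⁴
  horizontal leg (remainder): d = 34.38 mm → contributes +3 341 953 mm⁴
Total I = 4 718 125 mm⁴.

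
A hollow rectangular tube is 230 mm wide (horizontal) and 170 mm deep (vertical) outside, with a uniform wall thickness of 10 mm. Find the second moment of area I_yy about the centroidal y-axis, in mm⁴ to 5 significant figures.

Treat the section as a set of non-overlapping primitives; coordinates are from the bounding-box lower-left.
Outer rectangle: 230 × 170, A = 39 100 mm², x = 115 mm, Ī = 172 365 833 mm⁴.
Inner void (subtracted): 210 × 150, A = 31 500 mm², x = 115 mm, Ī = 115 762 500 mm⁴.
By symmetry the centroid is at mid-width, x̄ = 115 mm.
All pieces are centred on the centroidal y-axis, so I = ΣĪ (holes subtracted) = 56 603 333 mm⁴.

I_yy ≈ 5.6603 × 10⁷ mm⁴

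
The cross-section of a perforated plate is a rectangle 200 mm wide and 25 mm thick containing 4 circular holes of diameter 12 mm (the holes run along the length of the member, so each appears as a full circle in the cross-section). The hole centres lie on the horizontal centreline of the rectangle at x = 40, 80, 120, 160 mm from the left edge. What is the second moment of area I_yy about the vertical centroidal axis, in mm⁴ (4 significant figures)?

I_yy ≈ 1.576 × 10⁷ mm⁴

Split into non-overlapping primitives; take the origin at the lower-left of the bounding box.
Plate: 200 × 25, A = 5 000 mm², x = 100 mm, Ī = 16 666 667 mm⁴.
Hole 1 (subtracted): ⌀12, A = 113.097 mm², x = 40 mm, Ī = 1017.88 mm⁴.
Hole 2 (subtracted): ⌀12, A = 113.097 mm², x = 80 mm, Ī = 1017.88 mm⁴.
Hole 3 (subtracted): ⌀12, A = 113.097 mm², x = 120 mm, Ī = 1017.88 mm⁴.
Hole 4 (subtracted): ⌀12, A = 113.097 mm², x = 160 mm, Ī = 1017.88 mm⁴.
By symmetry the centroid is at mid-width, x̄ = 100 mm.
Transfer each piece to the vertical centroidal axis using Ī + A·d² with d = x − 100:
  plate: d = 0 mm → contributes +16 666 667 mm⁴
  hole 1: d = -60 mm → contributes −408 168 mm⁴
  hole 2: d = -20 mm → contributes −46256.8 mm⁴
  hole 3: d = 20 mm → contributes −46256.8 mm⁴
  hole 4: d = 60 mm → contributes −408 168 mm⁴
Total I = 15 757 816 mm⁴.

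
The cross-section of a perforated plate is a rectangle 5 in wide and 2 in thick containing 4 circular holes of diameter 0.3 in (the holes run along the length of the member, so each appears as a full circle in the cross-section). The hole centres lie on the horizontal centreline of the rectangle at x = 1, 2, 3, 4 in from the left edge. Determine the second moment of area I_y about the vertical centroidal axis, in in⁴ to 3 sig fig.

Break the section into simple shapes (no overlaps), measuring from the bottom-left corner of the bounding box.
Plate: 5 × 2, A = 10 in², x = 2.5 in, Ī = 20.833 in⁴.
Hole 1 (subtracted): ⌀0.3, A = 0.070686 in², x = 1 in, Ī = 0.00039761 in⁴.
Hole 2 (subtracted): ⌀0.3, A = 0.070686 in², x = 2 in, Ī = 0.00039761 in⁴.
Hole 3 (subtracted): ⌀0.3, A = 0.070686 in², x = 3 in, Ī = 0.00039761 in⁴.
Hole 4 (subtracted): ⌀0.3, A = 0.070686 in², x = 4 in, Ī = 0.00039761 in⁴.
By symmetry the centroid is at mid-width, x̄ = 2.5 in.
Transfer each piece to the vertical centroidal axis using Ī + A·d² with d = x − 2.5:
  plate: d = 0 in → contributes +20.833 in⁴
  hole 1: d = -1.5 in → contributes −0.15944 in⁴
  hole 2: d = -0.5 in → contributes −0.018069 in⁴
  hole 3: d = 0.5 in → contributes −0.018069 in⁴
  hole 4: d = 1.5 in → contributes −0.15944 in⁴
Total I = 20.478 in⁴.

I_y ≈ 20.5 in⁴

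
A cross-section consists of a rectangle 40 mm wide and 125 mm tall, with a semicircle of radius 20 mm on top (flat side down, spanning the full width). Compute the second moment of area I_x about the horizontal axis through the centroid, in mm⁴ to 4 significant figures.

I_x ≈ 9.341 × 10⁶ mm⁴

Decompose the section into non-overlapping parts with the origin at the bottom-left of its bounding rectangle.
Rectangular body: 40 × 125, A = 5 000 mm², y = 62.5 mm, Ī = 6 510 417 mm⁴.
Semicircular cap: semicircle r = 20, A = 628.319 mm², y = 133.488 mm, Ī = 17561.1 mm⁴.
Centroid: ȳ = ΣA·y / ΣA = 70.4248 mm.
Transfer each piece to the horizontal axis through the centroid using Ī + A·d² with d = y − 70.4248:
  rectangular body: d = -7.92479 mm → contributes +6 824 428 mm⁴
  semicircular cap: d = 63.0635 mm → contributes +2 516 385 mm⁴
Total I = 9 340 813 mm⁴.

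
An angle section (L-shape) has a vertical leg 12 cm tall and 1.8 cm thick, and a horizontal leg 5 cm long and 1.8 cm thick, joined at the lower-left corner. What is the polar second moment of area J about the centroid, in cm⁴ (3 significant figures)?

J ≈ 418 cm⁴

Split into non-overlapping primitives; take the origin at the lower-left of the bounding box.
Vertical leg: 1.8 × 12, A = 21.6 cm², y = 6 cm, Ī = 259.2 cm⁴.
Horizontal leg (remainder): 3.2 × 1.8, A = 5.76 cm², y = 0.9 cm, Ī = 1.5552 cm⁴.
Centroid: ȳ = ΣA·y / ΣA = 4.9263 cm.
Transfer each piece to the centroidal x-axis using Ī + A·d² with d = y − 4.9263:
  vertical leg: d = 1.0737 cm → contributes +284.1 cm⁴
  horizontal leg (remainder): d = -4.0263 cm → contributes +94.932 cm⁴
Total I = 379.03 cm⁴.
For the y-axis: x̄ = 1.4263 cm.
Repeating about the centroidal y-axis gives I_y = 39.168 cm⁴.
Polar second moment: J = I_x + I_y = 418.2 cm⁴.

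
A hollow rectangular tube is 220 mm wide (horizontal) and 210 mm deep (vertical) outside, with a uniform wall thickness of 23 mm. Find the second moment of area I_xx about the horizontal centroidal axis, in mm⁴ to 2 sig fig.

I_xx ≈ 1.1 × 10⁸ mm⁴

Break the section into simple shapes (no overlaps), measuring from the bottom-left corner of the bounding box.
Outer rectangle: 220 × 210, A = 46 200 mm², y = 105 mm, Ī = 169 785 000 mm⁴.
Inner void (subtracted): 174 × 164, A = 28 536 mm², y = 105 mm, Ī = 63 958 688 mm⁴.
By symmetry the centroid is at mid-height, ȳ = 105 mm.
All pieces are centred on the horizontal centroidal axis, so I = ΣĪ (holes subtracted) = 105 826 312 mm⁴.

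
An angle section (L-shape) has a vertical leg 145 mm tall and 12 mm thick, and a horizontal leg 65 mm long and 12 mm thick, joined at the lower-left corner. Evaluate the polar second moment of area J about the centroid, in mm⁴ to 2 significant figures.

Break the section into simple shapes (no overlaps), measuring from the bottom-left corner of the bounding box.
Vertical leg: 12 × 145, A = 1 740 mm², y = 72.5 mm, Ī = 3 048 625 mm⁴.
Horizontal leg (remainder): 53 × 12, A = 636 mm², y = 6 mm, Ī = 7 632 mm⁴.
Centroid: ȳ = ΣA·y / ΣA = 54.7 mm.
Transfer each piece to the centroidal x-axis using Ī + A·d² with d = y − 54.7:
  vertical leg: d = 17.8 mm → contributes +3 599 958 mm⁴
  horizontal leg (remainder): d = -48.7 mm → contributes +1 515 996 mm⁴
Total I = 5 115 953 mm⁴.
For the y-axis: x̄ = 14.7 mm.
Repeating about the centroidal y-axis gives I_y = 661 713 mm⁴.
Polar second moment: J = I_x + I_y = 5 777 667 mm⁴.

J ≈ 5.8 × 10⁶ mm⁴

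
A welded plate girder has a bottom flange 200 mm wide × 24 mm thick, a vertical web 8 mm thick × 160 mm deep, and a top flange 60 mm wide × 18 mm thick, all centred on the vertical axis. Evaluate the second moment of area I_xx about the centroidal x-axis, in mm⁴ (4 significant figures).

Split into non-overlapping primitives; take the origin at the lower-left of the bounding box.
Bottom plate: 200 × 24, A = 4 800 mm², y = 12 mm, Ī = 230 400 mm⁴.
Web plate: 8 × 160, A = 1 280 mm², y = 104 mm, Ī = 2 730 667 mm⁴.
Top plate: 60 × 18, A = 1 080 mm², y = 193 mm, Ī = 29 160 mm⁴.
Centroid: ȳ = ΣA·y / ΣA = 55.7486 mm.
Transfer each piece to the centroidal x-axis using Ī + A·d² with d = y − 55.7486:
  bottom plate: d = -43.7486 mm → contributes +9 417 313 mm⁴
  web plate: d = 48.2514 mm → contributes +5 710 759 mm⁴
  top plate: d = 137.251 mm → contributes +20 374 142 mm⁴
Total I = 35 502 214 mm⁴.

I_xx ≈ 3.550 × 10⁷ mm⁴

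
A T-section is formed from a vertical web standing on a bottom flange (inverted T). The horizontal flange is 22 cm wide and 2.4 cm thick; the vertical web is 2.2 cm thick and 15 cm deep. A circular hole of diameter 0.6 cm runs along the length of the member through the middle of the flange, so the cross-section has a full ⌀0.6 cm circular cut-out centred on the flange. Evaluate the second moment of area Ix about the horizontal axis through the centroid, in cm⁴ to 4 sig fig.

Ix ≈ 2178 cm⁴

Split into non-overlapping primitives; take the origin at the lower-left of the bounding box.
Flange: 22 × 2.4, A = 52.8 cm², y = 1.2 cm, Ī = 25.344 cm⁴.
Web: 2.2 × 15, A = 33 cm², y = 9.9 cm, Ī = 618.75 cm⁴.
Hole (subtracted): ⌀0.6, A = 0.282743 cm², y = 1.2 cm, Ī = 0.00636173 cm⁴.
Centroid: ȳ = ΣA·y / ΣA = 4.55722 cm.
Transfer each piece to the horizontal axis through the centroid using Ī + A·d² with d = y − 4.55722:
  flange: d = -3.35722 cm → contributes +620.448 cm⁴
  web: d = 5.34278 cm → contributes +1560.75 cm⁴
  hole: d = -3.35722 cm → contributes −3.19314 cm⁴
Total I = 2 178 cm⁴.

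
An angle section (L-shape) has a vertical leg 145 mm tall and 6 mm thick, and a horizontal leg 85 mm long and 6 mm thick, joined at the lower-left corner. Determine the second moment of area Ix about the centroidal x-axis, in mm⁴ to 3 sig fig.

Ix ≈ 3.01 × 10⁶ mm⁴

Split into non-overlapping primitives; take the origin at the lower-left of the bounding box.
Vertical leg: 6 × 145, A = 870 mm², y = 72.5 mm, Ī = 1 524 313 mm⁴.
Horizontal leg (remainder): 79 × 6, A = 474 mm², y = 3 mm, Ī = 1 422 mm⁴.
Centroid: ȳ = ΣA·y / ΣA = 47.989 mm.
Transfer each piece to the centroidal x-axis using Ī + A·d² with d = y − 47.989:
  vertical leg: d = 24.511 mm → contributes +2 047 006 mm⁴
  horizontal leg (remainder): d = -44.989 mm → contributes +960 796 mm⁴
Total I = 3 007 802 mm⁴.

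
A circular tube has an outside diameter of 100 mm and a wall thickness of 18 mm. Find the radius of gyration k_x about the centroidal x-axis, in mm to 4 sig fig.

Treat the section as a set of non-overlapping primitives; coordinates are from the bounding-box lower-left.
Outer circle: ⌀100, A = 7853.98 mm², y = 50 mm, Ī = 4 908 739 mm⁴.
Bore (subtracted): ⌀64, A = 3216.99 mm², y = 50 mm, Ī = 823 550 mm⁴.
By symmetry the centroid is at mid-height, ȳ = 50 mm.
All pieces are centred on the centroidal x-axis, so I = ΣĪ (holes subtracted) = 4 085 189 mm⁴.
Radius of gyration: k = √(I/A) = √(4 085 189 / 4636.99) = 29.6816 mm.

k_x ≈ 29.68 mm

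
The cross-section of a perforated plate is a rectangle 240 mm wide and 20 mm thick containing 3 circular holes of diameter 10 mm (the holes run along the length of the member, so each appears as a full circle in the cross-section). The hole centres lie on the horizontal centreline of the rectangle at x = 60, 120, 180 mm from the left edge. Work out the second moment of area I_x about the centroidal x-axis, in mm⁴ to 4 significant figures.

Decompose the section into non-overlapping parts with the origin at the bottom-left of its bounding rectangle.
Plate: 240 × 20, A = 4 800 mm², y = 10 mm, Ī = 160 000 mm⁴.
Hole 1 (subtracted): ⌀10, A = 78.5398 mm², y = 10 mm, Ī = 490.874 mm⁴.
Hole 2 (subtracted): ⌀10, A = 78.5398 mm², y = 10 mm, Ī = 490.874 mm⁴.
Hole 3 (subtracted): ⌀10, A = 78.5398 mm², y = 10 mm, Ī = 490.874 mm⁴.
By symmetry the centroid is at mid-height, ȳ = 10 mm.
All pieces are centred on the centroidal x-axis, so I = ΣĪ (holes subtracted) = 158 527 mm⁴.

I_x ≈ 1.585 × 10⁵ mm⁴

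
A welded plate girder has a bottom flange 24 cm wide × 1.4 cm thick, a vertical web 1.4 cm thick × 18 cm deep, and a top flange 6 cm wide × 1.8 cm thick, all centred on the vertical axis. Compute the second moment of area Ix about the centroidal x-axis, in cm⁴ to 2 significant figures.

Ix ≈ 4200 cm⁴

Treat the section as a set of non-overlapping primitives; coordinates are from the bounding-box lower-left.
Bottom plate: 24 × 1.4, A = 33.6 cm², y = 0.7 cm, Ī = 5.488 cm⁴.
Web plate: 1.4 × 18, A = 25.2 cm², y = 10.4 cm, Ī = 680.4 cm⁴.
Top plate: 6 × 1.8, A = 10.8 cm², y = 20.3 cm, Ī = 2.916 cm⁴.
Centroid: ȳ = ΣA·y / ΣA = 7.253 cm.
Transfer each piece to the centroidal x-axis using Ī + A·d² with d = y − 7.253:
  bottom plate: d = -6.553 cm → contributes +1 449 cm⁴
  web plate: d = 3.147 cm → contributes +929.9 cm⁴
  top plate: d = 13.05 cm → contributes +1 841 cm⁴
Total I = 4 220 cm⁴.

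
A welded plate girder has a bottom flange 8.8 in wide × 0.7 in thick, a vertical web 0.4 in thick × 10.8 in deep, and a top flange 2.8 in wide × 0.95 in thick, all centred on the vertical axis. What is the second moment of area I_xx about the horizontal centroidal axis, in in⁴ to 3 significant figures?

I_xx ≈ 308 in⁴

Break the section into simple shapes (no overlaps), measuring from the bottom-left corner of the bounding box.
Bottom plate: 8.8 × 0.7, A = 6.16 in², y = 0.35 in, Ī = 0.25153 in⁴.
Web plate: 0.4 × 10.8, A = 4.32 in², y = 6.1 in, Ī = 41.99 in⁴.
Top plate: 2.8 × 0.95, A = 2.66 in², y = 11.975 in, Ī = 0.20005 in⁴.
Centroid: ȳ = ΣA·y / ΣA = 4.5937 in.
Transfer each piece to the horizontal centroidal axis using Ī + A·d² with d = y − 4.5937:
  bottom plate: d = -4.2437 in → contributes +111.19 in⁴
  web plate: d = 1.5063 in → contributes +51.792 in⁴
  top plate: d = 7.3813 in → contributes +145.13 in⁴
Total I = 308.11 in⁴.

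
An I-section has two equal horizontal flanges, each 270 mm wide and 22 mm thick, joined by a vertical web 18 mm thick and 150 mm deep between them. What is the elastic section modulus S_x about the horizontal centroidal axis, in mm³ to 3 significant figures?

S_x ≈ 9.63 × 10⁵ mm³

Treat the section as a set of non-overlapping primitives; coordinates are from the bounding-box lower-left.
Bottom flange: 270 × 22, A = 5 940 mm², y = 11 mm, Ī = 239 580 mm⁴.
Web: 18 × 150, A = 2 700 mm², y = 97 mm, Ī = 5 062 500 mm⁴.
Top flange: 270 × 22, A = 5 940 mm², y = 183 mm, Ī = 239 580 mm⁴.
By symmetry the centroid is at mid-height, ȳ = 97 mm.
Transfer each piece to the horizontal centroidal axis using Ī + A·d² with d = y − 97:
  bottom flange: d = -86 mm → contributes +44 171 820 mm⁴
  web: d = 0 mm → contributes +5 062 500 mm⁴
  top flange: d = 86 mm → contributes +44 171 820 mm⁴
Total I = 93 406 140 mm⁴.
Extreme fibre distance c = 97 mm; S = I/c = 962 950 mm³.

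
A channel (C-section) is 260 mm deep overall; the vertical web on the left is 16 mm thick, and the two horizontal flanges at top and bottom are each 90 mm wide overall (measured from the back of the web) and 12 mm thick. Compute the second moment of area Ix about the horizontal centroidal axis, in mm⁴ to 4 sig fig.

Ix ≈ 5.076 × 10⁷ mm⁴

Split into non-overlapping primitives; take the origin at the lower-left of the bounding box.
Web: 16 × 260, A = 4 160 mm², y = 130 mm, Ī = 23 434 667 mm⁴.
Top flange (beyond web): 74 × 12, A = 888 mm², y = 254 mm, Ī = 10 656 mm⁴.
Bottom flange (beyond web): 74 × 12, A = 888 mm², y = 6 mm, Ī = 10 656 mm⁴.
By symmetry the centroid is at mid-height, ȳ = 130 mm.
Transfer each piece to the horizontal centroidal axis using Ī + A·d² with d = y − 130:
  web: d = 0 mm → contributes +23 434 667 mm⁴
  top flange (beyond web): d = 124 mm → contributes +13 664 544 mm⁴
  bottom flange (beyond web): d = -124 mm → contributes +13 664 544 mm⁴
Total I = 50 763 755 mm⁴.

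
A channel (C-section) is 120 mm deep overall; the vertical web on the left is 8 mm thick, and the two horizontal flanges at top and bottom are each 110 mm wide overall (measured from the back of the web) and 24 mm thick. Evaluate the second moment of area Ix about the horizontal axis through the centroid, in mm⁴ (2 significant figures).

Decompose the section into non-overlapping parts with the origin at the bottom-left of its bounding rectangle.
Web: 8 × 120, A = 960 mm², y = 60 mm, Ī = 1 152 000 mm⁴.
Top flange (beyond web): 102 × 24, A = 2 448 mm², y = 108 mm, Ī = 117 504 mm⁴.
Bottom flange (beyond web): 102 × 24, A = 2 448 mm², y = 12 mm, Ī = 117 504 mm⁴.
By symmetry the centroid is at mid-height, ȳ = 60 mm.
Transfer each piece to the horizontal axis through the centroid using Ī + A·d² with d = y − 60:
  web: d = 0 mm → contributes +1 152 000 mm⁴
  top flange (beyond web): d = 48 mm → contributes +5 757 696 mm⁴
  bottom flange (beyond web): d = -48 mm → contributes +5 757 696 mm⁴
Total I = 12 667 392 mm⁴.

Ix ≈ 1.3 × 10⁷ mm⁴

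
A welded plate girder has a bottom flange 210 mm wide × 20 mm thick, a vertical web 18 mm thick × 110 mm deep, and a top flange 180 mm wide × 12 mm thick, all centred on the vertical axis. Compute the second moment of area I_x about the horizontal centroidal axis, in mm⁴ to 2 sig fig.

I_x ≈ 2.6 × 10⁷ mm⁴

Decompose the section into non-overlapping parts with the origin at the bottom-left of its bounding rectangle.
Bottom plate: 210 × 20, A = 4 200 mm², y = 10 mm, Ī = 140 000 mm⁴.
Web plate: 18 × 110, A = 1 980 mm², y = 75 mm, Ī = 1 996 500 mm⁴.
Top plate: 180 × 12, A = 2 160 mm², y = 136 mm, Ī = 25 920 mm⁴.
Centroid: ȳ = ΣA·y / ΣA = 58.06 mm.
Transfer each piece to the horizontal centroidal axis using Ī + A·d² with d = y − 58.06:
  bottom plate: d = -48.06 mm → contributes +9 842 924 mm⁴
  web plate: d = 16.94 mm → contributes +2 564 369 mm⁴
  top plate: d = 77.94 mm → contributes +13 145 552 mm⁴
Total I = 25 552 845 mm⁴.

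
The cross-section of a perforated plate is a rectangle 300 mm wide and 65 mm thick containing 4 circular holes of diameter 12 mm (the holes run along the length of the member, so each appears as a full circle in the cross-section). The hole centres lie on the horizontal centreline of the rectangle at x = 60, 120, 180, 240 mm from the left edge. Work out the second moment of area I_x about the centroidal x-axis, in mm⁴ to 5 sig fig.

I_x ≈ 6.8616 × 10⁶ mm⁴

Split into non-overlapping primitives; take the origin at the lower-left of the bounding box.
Plate: 300 × 65, A = 19 500 mm², y = 32.5 mm, Ī = 6 865 625 mm⁴.
Hole 1 (subtracted): ⌀12, A = 113.0973 mm², y = 32.5 mm, Ī = 1017.876 mm⁴.
Hole 2 (subtracted): ⌀12, A = 113.0973 mm², y = 32.5 mm, Ī = 1017.876 mm⁴.
Hole 3 (subtracted): ⌀12, A = 113.0973 mm², y = 32.5 mm, Ī = 1017.876 mm⁴.
Hole 4 (subtracted): ⌀12, A = 113.0973 mm², y = 32.5 mm, Ī = 1017.876 mm⁴.
By symmetry the centroid is at mid-height, ȳ = 32.5 mm.
All pieces are centred on the centroidal x-axis, so I = ΣĪ (holes subtracted) = 6 861 553 mm⁴.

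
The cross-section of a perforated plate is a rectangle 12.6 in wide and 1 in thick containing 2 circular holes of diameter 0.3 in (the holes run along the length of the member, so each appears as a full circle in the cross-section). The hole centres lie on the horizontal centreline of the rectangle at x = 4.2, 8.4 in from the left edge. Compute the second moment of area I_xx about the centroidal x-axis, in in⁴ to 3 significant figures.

Treat the section as a set of non-overlapping primitives; coordinates are from the bounding-box lower-left.
Plate: 12.6 × 1, A = 12.6 in², y = 0.5 in, Ī = 1.05 in⁴.
Hole 1 (subtracted): ⌀0.3, A = 0.070686 in², y = 0.5 in, Ī = 0.00039761 in⁴.
Hole 2 (subtracted): ⌀0.3, A = 0.070686 in², y = 0.5 in, Ī = 0.00039761 in⁴.
By symmetry the centroid is at mid-height, ȳ = 0.5 in.
All pieces are centred on the centroidal x-axis, so I = ΣĪ (holes subtracted) = 1.0492 in⁴.

I_xx ≈ 1.05 in⁴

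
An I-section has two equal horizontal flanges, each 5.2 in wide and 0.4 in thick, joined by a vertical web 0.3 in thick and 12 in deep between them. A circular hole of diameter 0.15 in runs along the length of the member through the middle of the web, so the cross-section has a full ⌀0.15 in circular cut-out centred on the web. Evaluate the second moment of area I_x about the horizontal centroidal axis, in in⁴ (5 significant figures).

Decompose the section into non-overlapping parts with the origin at the bottom-left of its bounding rectangle.
Bottom flange: 5.2 × 0.4, A = 2.08 in², y = 0.2 in, Ī = 0.02773333 in⁴.
Web: 0.3 × 12, A = 3.6 in², y = 6.4 in, Ī = 43.2 in⁴.
Top flange: 5.2 × 0.4, A = 2.08 in², y = 12.6 in, Ī = 0.02773333 in⁴.
Hole (subtracted): ⌀0.15, A = 0.01767146 in², y = 6.4 in, Ī = 0.00002485049 in⁴.
By symmetry the centroid is at mid-height, ȳ = 6.4 in.
Transfer each piece to the horizontal centroidal axis using Ī + A·d² with d = y − 6.4:
  bottom flange: d = -6.2 in → contributes +79.98293 in⁴
  web: d = 0 in → contributes +43.2 in⁴
  top flange: d = 6.2 in → contributes +79.98293 in⁴
  hole: d = 0 in → contributes −0.00002485049 in⁴
Total I = 203.1658 in⁴.

I_x ≈ 203.17 in⁴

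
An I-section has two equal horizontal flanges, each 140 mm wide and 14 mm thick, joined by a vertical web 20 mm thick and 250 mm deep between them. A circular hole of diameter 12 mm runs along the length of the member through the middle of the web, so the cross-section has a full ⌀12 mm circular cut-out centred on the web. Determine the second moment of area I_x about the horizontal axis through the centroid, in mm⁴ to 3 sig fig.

I_x ≈ 9.44 × 10⁷ mm⁴

Treat the section as a set of non-overlapping primitives; coordinates are from the bounding-box lower-left.
Bottom flange: 140 × 14, A = 1 960 mm², y = 7 mm, Ī = 32 013 mm⁴.
Web: 20 × 250, A = 5 000 mm², y = 139 mm, Ī = 26 041 667 mm⁴.
Top flange: 140 × 14, A = 1 960 mm², y = 271 mm, Ī = 32 013 mm⁴.
Hole (subtracted): ⌀12, A = 113.1 mm², y = 139 mm, Ī = 1017.9 mm⁴.
By symmetry the centroid is at mid-height, ȳ = 139 mm.
Transfer each piece to the horizontal axis through the centroid using Ī + A·d² with d = y − 139:
  bottom flange: d = -132 mm → contributes +34 183 053 mm⁴
  web: d = 0 mm → contributes +26 041 667 mm⁴
  top flange: d = 132 mm → contributes +34 183 053 mm⁴
  hole: d = 0 mm → contributes −1017.9 mm⁴
Total I = 94 406 755 mm⁴.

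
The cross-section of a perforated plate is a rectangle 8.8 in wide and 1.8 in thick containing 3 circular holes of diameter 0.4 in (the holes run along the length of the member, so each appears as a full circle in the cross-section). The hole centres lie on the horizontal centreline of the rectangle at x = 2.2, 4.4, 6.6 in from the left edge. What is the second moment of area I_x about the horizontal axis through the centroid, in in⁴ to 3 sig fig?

I_x ≈ 4.27 in⁴

Split into non-overlapping primitives; take the origin at the lower-left of the bounding box.
Plate: 8.8 × 1.8, A = 15.84 in², y = 0.9 in, Ī = 4.2768 in⁴.
Hole 1 (subtracted): ⌀0.4, A = 0.12566 in², y = 0.9 in, Ī = 0.0012566 in⁴.
Hole 2 (subtracted): ⌀0.4, A = 0.12566 in², y = 0.9 in, Ī = 0.0012566 in⁴.
Hole 3 (subtracted): ⌀0.4, A = 0.12566 in², y = 0.9 in, Ī = 0.0012566 in⁴.
By symmetry the centroid is at mid-height, ȳ = 0.9 in.
All pieces are centred on the horizontal axis through the centroid, so I = ΣĪ (holes subtracted) = 4.273 in⁴.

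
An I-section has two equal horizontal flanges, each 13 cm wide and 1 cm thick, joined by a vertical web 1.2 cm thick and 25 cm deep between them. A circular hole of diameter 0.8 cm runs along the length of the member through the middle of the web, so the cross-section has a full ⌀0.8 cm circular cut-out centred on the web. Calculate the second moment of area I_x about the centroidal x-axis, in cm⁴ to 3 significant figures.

I_x ≈ 5960 cm⁴

Decompose the section into non-overlapping parts with the origin at the bottom-left of its bounding rectangle.
Bottom flange: 13 × 1, A = 13 cm², y = 0.5 cm, Ī = 1.0833 cm⁴.
Web: 1.2 × 25, A = 30 cm², y = 13.5 cm, Ī = 1562.5 cm⁴.
Top flange: 13 × 1, A = 13 cm², y = 26.5 cm, Ī = 1.0833 cm⁴.
Hole (subtracted): ⌀0.8, A = 0.50265 cm², y = 13.5 cm, Ī = 0.020106 cm⁴.
By symmetry the centroid is at mid-height, ȳ = 13.5 cm.
Transfer each piece to the centroidal x-axis using Ī + A·d² with d = y − 13.5:
  bottom flange: d = -13 cm → contributes +2198.1 cm⁴
  web: d = 0 cm → contributes +1562.5 cm⁴
  top flange: d = 13 cm → contributes +2198.1 cm⁴
  hole: d = 0 cm → contributes −0.020106 cm⁴
Total I = 5958.6 cm⁴.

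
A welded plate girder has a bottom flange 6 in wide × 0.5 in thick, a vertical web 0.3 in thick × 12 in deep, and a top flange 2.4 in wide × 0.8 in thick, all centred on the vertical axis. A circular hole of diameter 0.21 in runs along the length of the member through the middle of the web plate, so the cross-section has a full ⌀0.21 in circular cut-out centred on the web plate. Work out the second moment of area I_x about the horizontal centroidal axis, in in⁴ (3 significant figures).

I_x ≈ 234 in⁴

Treat the section as a set of non-overlapping primitives; coordinates are from the bounding-box lower-left.
Bottom plate: 6 × 0.5, A = 3 in², y = 0.25 in, Ī = 0.0625 in⁴.
Web plate: 0.3 × 12, A = 3.6 in², y = 6.5 in, Ī = 43.2 in⁴.
Top plate: 2.4 × 0.8, A = 1.92 in², y = 12.9 in, Ī = 0.1024 in⁴.
Hole (subtracted): ⌀0.21, A = 0.034636 in², y = 6.5 in, Ī = 0.000095466 in⁴.
Centroid: ȳ = ΣA·y / ΣA = 5.7385 in.
Transfer each piece to the horizontal centroidal axis using Ī + A·d² with d = y − 5.7385:
  bottom plate: d = -5.4885 in → contributes +90.432 in⁴
  web plate: d = 0.76155 in → contributes +45.288 in⁴
  top plate: d = 7.1615 in → contributes +98.575 in⁴
  hole: d = 0.76155 in → contributes −0.020183 in⁴
Total I = 234.27 in⁴.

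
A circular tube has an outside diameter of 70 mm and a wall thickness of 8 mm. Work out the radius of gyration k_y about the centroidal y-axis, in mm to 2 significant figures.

Break the section into simple shapes (no overlaps), measuring from the bottom-left corner of the bounding box.
Outer circle: ⌀70, A = 3 848 mm², x = 35 mm, Ī = 1 178 588 mm⁴.
Bore (subtracted): ⌀54, A = 2 290 mm², x = 35 mm, Ī = 417 393 mm⁴.
By symmetry the centroid is at mid-width, x̄ = 35 mm.
All pieces are centred on the centroidal y-axis, so I = ΣĪ (holes subtracted) = 761 195 mm⁴.
Radius of gyration: k = √(I/A) = √(761 195 / 1 558) = 22.1 mm.

k_y ≈ 22 mm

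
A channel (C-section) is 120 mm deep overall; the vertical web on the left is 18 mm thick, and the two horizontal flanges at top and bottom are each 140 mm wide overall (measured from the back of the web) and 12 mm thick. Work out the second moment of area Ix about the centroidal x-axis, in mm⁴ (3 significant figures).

Decompose the section into non-overlapping parts with the origin at the bottom-left of its bounding rectangle.
Web: 18 × 120, A = 2 160 mm², y = 60 mm, Ī = 2 592 000 mm⁴.
Top flange (beyond web): 122 × 12, A = 1 464 mm², y = 114 mm, Ī = 17 568 mm⁴.
Bottom flange (beyond web): 122 × 12, A = 1 464 mm², y = 6 mm, Ī = 17 568 mm⁴.
By symmetry the centroid is at mid-height, ȳ = 60 mm.
Transfer each piece to the centroidal x-axis using Ī + A·d² with d = y − 60:
  web: d = 0 mm → contributes +2 592 000 mm⁴
  top flange (beyond web): d = 54 mm → contributes +4 286 592 mm⁴
  bottom flange (beyond web): d = -54 mm → contributes +4 286 592 mm⁴
Total I = 11 165 184 mm⁴.

Ix ≈ 1.12 × 10⁷ mm⁴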